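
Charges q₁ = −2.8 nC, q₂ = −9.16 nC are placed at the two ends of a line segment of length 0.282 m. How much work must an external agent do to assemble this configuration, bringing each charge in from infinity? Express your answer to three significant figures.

8.18×10⁻⁷ J

The assembly work is the sum of pairwise potential energies, U = Σ_{i<j} kqᵢqⱼ/rᵢⱼ.
The separation is r = 0.282 m.
U = (8.18×10⁻⁷) = 8.18×10⁻⁷ J.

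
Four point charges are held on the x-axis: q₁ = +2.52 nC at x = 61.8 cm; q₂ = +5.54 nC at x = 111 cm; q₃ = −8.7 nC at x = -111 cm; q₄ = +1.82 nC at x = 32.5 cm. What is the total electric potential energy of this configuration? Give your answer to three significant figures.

1.03×10⁻⁷ J

The assembly work is the sum of pairwise potential energies, U = Σ_{i<j} kqᵢqⱼ/rᵢⱼ.
Pair separations: r₁₂ = 0.492 m, r₁₃ = 1.73 m, r₁₄ = 0.293 m, r₂₃ = 2.22 m, r₂₄ = 0.785 m, r₃₄ = 1.44 m.
Summing all 6 pair terms gives U = 1.03×10⁻⁷ J.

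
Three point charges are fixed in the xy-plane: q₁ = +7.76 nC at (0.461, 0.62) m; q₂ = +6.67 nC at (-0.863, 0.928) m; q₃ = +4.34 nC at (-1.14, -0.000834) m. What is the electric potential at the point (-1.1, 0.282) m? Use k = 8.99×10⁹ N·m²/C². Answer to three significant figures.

267 V

Electric potential is a scalar, so the contributions from each charge add algebraically: V = Σ kqᵢ/rᵢ.
Distances from the field point to each charge: r₁ = 1.60 m, r₂ = 0.688 m, r₃ = 0.286 m.
V = k[(7.76×10⁻⁹)/(1.60) + (6.67×10⁻⁹)/(0.688) + (4.34×10⁻⁹)/(0.286)] = 267 V.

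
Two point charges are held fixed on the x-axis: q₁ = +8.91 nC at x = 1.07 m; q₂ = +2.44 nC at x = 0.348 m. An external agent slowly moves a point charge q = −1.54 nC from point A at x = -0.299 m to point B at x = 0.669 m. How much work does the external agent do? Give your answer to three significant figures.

For quasistatic motion the external work equals the change in potential energy: W_ext = qΔV = q(V_B − V_A).
At A: distances to the source charges are 1.37 m, 0.647 m; V_A = Σ kqᵢ/rᵢ = 92.4 V.
At B: distances to the source charges are 0.401 m, 0.321 m; V_B = Σ kqᵢ/rᵢ = 268 V.
ΔV = V_B − V_A = 176 V.
W_ext = qΔV = (-1.54×10⁻⁹ C)(176 V) = -2.71×10⁻⁷ J.

-2.71×10⁻⁷ J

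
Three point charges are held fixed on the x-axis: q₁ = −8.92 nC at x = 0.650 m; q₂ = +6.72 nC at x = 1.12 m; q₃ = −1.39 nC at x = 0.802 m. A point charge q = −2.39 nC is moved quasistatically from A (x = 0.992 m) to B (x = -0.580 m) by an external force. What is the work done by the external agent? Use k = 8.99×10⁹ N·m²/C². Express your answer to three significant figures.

5.03×10⁻⁷ J

For quasistatic motion the external work equals the change in potential energy: W_ext = qΔV = q(V_B − V_A).
At A: distances to the source charges are 0.342 m, 0.128 m, 0.190 m; V_A = Σ kqᵢ/rᵢ = 172 V.
At B: distances to the source charges are 1.23 m, 1.70 m, 1.38 m; V_B = Σ kqᵢ/rᵢ = -38.7 V.
ΔV = V_B − V_A = -210 V.
W_ext = qΔV = (-2.39×10⁻⁹ C)(-210 V) = 5.03×10⁻⁷ J.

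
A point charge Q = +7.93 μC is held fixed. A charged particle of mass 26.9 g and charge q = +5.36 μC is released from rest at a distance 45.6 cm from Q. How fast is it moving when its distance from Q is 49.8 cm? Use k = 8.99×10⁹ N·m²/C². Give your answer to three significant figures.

2.29 m/s

Only the electrostatic force acts, so mechanical energy is conserved: ½mv² = U₁ − U₂ = kQq(1/r₁ − 1/r₂).
U₁ − U₂ = (8.99×10⁹ N·m²/C²)(7.93×10⁻⁶ C)(5.36×10⁻⁶ C)(1/0.456 − 1/0.498) = 0.0707 J.
v = √(2·0.0707/0.0269) = 2.29 m/s.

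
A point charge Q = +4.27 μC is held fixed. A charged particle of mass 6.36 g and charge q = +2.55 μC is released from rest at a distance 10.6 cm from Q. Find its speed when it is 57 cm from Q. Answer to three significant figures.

15.4 m/s

Only the electrostatic force acts, so mechanical energy is conserved: ½mv² = U₁ − U₂ = kQq(1/r₁ − 1/r₂).
U₁ − U₂ = (8.99×10⁹ N·m²/C²)(4.27×10⁻⁶ C)(2.55×10⁻⁶ C)(1/0.106 − 1/0.570) = 0.752 J.
v = √(2·0.752/6.36×10⁻³) = 15.4 m/s.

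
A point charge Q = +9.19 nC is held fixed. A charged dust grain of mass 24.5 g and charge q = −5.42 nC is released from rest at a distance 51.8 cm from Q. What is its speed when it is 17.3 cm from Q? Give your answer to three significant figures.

Only the electrostatic force acts, so mechanical energy is conserved: ½mv² = U₁ − U₂ = kQq(1/r₁ − 1/r₂).
U₁ − U₂ = (8.99×10⁹ N·m²/C²)(9.19×10⁻⁹ C)(-5.42×10⁻⁹ C)(1/0.518 − 1/0.173) = 1.72×10⁻⁶ J.
v = √(2·1.72×10⁻⁶/0.0245) = 0.0119 m/s.

0.0119 m/s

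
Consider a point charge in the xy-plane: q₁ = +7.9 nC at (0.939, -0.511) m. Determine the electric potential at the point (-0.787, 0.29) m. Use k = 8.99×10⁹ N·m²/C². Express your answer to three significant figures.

37.3 V

Electric potential is a scalar, so the contributions from each charge add algebraically: V = Σ kqᵢ/rᵢ.
Distances from the field point to each charge: r₁ = 1.90 m.
V = k[(7.90×10⁻⁹)/(1.90)] = 37.3 V.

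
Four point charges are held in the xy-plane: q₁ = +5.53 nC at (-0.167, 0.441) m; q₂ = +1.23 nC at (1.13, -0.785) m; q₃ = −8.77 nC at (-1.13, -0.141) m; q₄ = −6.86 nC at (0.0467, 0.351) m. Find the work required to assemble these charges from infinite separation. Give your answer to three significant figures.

-1.49×10⁻⁶ J

The work to assemble the configuration equals its total potential energy, U = Σ kqᵢqⱼ/rᵢⱼ over all pairs.
Pair separations: r₁₂ = 1.78 m, r₁₃ = 1.13 m, r₁₄ = 0.232 m, r₂₃ = 2.35 m, r₂₄ = 1.57 m, r₃₄ = 1.28 m.
Summing all 6 pair terms gives U = -1.49×10⁻⁶ J.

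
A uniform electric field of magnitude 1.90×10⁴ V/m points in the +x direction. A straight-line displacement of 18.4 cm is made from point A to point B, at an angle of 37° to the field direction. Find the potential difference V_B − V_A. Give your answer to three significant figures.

Only the component of displacement along E changes the potential: ΔV = −E·d·cosθ.
ΔV = −(1.90×10⁴ V/m)(0.184 m)cos37° = -2790 V.

-2790 V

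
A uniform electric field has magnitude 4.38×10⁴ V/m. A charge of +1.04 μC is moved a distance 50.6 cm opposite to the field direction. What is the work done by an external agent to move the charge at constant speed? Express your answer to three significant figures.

The potential change for a displacement 50.6 cm opposite to the field direction is ΔV = +Ed = 2.22×10⁴ V.
W_ext = qΔV = 0.0230 J.

0.0230 J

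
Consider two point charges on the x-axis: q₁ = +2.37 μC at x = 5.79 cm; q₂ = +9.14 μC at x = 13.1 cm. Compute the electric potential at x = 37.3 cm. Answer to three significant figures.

4.07×10⁵ V

The total potential is the scalar sum of each charge's contribution, V = Σ kqᵢ/rᵢ.
Distances from the field point to each charge: r₁ = 0.315 m, r₂ = 0.242 m.
V = k[(2.37×10⁻⁶)/(0.315) + (9.14×10⁻⁶)/(0.242)] = 4.07×10⁵ V.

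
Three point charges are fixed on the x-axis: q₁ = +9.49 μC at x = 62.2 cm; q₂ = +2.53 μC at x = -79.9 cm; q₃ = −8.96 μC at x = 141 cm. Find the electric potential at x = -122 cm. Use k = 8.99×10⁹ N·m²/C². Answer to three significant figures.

6.97×10⁴ V

The total potential is the scalar sum of each charge's contribution, V = Σ kqᵢ/rᵢ.
Distances from the field point to each charge: r₁ = 1.84 m, r₂ = 0.421 m, r₃ = 2.63 m.
V = k[(9.49×10⁻⁶)/(1.84) + (2.53×10⁻⁶)/(0.421) + (-8.96×10⁻⁶)/(2.63)] = 6.97×10⁴ V.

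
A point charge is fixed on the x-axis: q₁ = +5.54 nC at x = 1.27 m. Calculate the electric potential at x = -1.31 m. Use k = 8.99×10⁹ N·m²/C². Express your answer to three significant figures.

19.3 V

Electric potential is a scalar, so the contributions from each charge add algebraically: V = Σ kqᵢ/rᵢ.
V = k[(5.54×10⁻⁹)/(2.58)] = 19.3 V.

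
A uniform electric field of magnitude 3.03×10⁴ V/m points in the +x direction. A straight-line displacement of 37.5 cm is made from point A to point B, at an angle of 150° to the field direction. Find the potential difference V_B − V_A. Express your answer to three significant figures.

9840 V

Only the component of displacement along E changes the potential: ΔV = −E·d·cosθ.
ΔV = −(3.03×10⁴ V/m)(0.375 m)cos150° = 9840 V.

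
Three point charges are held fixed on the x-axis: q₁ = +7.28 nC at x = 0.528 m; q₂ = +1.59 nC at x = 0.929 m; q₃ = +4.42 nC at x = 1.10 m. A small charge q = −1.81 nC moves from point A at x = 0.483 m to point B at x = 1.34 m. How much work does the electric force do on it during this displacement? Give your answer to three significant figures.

The work done by the electric force is W_field = −ΔU = −q(V_B − V_A) = q(V_A − V_B).
At A: distances to the source charges are 0.0450 m, 0.446 m, 0.617 m; V_A = Σ kqᵢ/rᵢ = 1550 V.
At B: distances to the source charges are 0.812 m, 0.411 m, 0.240 m; V_B = Σ kqᵢ/rᵢ = 281 V.
ΔV = V_B − V_A = -1270 V.
W_field = −qΔV = −(-1.81×10⁻⁹ C)(-1270 V) = -2.30×10⁻⁶ J.

-2.30×10⁻⁶ J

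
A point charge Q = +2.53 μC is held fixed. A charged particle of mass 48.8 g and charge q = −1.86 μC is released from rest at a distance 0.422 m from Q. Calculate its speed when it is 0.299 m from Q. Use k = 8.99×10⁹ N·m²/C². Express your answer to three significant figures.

Only the electrostatic force acts, so mechanical energy is conserved: ½mv² = U₁ − U₂ = kQq(1/r₁ − 1/r₂).
U₁ − U₂ = (8.99×10⁹ N·m²/C²)(2.53×10⁻⁶ C)(-1.86×10⁻⁶ C)(1/0.422 − 1/0.299) = 0.0412 J.
v = √(2·0.0412/0.0488) = 1.30 m/s.

1.30 m/s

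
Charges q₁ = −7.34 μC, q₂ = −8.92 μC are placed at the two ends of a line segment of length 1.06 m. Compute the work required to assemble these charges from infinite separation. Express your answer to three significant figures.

0.555 J

The work to assemble the configuration equals its total potential energy, U = Σ kqᵢqⱼ/rᵢⱼ over all pairs.
The separation is r = 1.06 m.
U = (0.555) = 0.555 J.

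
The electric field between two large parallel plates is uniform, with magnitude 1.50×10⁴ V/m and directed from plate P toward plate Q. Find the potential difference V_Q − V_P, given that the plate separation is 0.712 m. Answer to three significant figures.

-1.07×10⁴ V

In a uniform field, potential decreases in the direction of E: ΔV = −E·d for a displacement d parallel to E.
Going from P to Q is a displacement of 0.712 m along the field, so V_Q − V_P = −Ed = -1.07×10⁴ V.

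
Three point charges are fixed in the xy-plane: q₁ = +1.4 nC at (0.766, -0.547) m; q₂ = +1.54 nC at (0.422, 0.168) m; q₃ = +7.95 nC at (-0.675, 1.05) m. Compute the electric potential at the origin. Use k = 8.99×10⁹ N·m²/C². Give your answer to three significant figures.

The total potential is the scalar sum of each charge's contribution, V = Σ kqᵢ/rᵢ.
Distances from the field point to each charge: r₁ = 0.941 m, r₂ = 0.454 m, r₃ = 1.25 m.
V = k[(1.40×10⁻⁹)/(0.941) + (1.54×10⁻⁹)/(0.454) + (7.95×10⁻⁹)/(1.25)] = 101 V.

101 V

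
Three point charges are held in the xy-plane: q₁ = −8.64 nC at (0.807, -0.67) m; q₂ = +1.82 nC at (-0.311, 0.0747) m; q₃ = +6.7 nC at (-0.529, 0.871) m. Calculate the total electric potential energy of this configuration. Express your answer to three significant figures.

The work to assemble the configuration equals its total potential energy, U = Σ kqᵢqⱼ/rᵢⱼ over all pairs.
Pair separations: r₁₂ = 1.34 m, r₁₃ = 2.04 m, r₂₃ = 0.826 m.
U = (-1.05×10⁻⁷) + (-2.55×10⁻⁷) + (1.33×10⁻⁷) = -2.28×10⁻⁷ J.

-2.28×10⁻⁷ J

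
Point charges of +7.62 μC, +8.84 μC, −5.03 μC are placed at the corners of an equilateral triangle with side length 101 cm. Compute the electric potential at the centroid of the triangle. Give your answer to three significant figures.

Electric potential is a scalar, so the contributions from each charge add algebraically: V = Σ kqᵢ/rᵢ.
The distance from each vertex to the centroid is a/√3 = 0.583 m.
V = k[(7.62×10⁻⁶)/(0.583) + (8.84×10⁻⁶)/(0.583) + (-5.03×10⁻⁶)/(0.583)] = 1.76×10⁵ V.

1.76×10⁵ V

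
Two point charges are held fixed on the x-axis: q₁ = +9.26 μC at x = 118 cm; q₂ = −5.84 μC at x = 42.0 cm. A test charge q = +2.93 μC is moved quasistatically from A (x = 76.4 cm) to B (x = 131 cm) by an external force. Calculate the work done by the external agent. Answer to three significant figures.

For quasistatic motion the external work equals the change in potential energy: W_ext = qΔV = q(V_B − V_A).
At A: distances to the source charges are 0.416 m, 0.344 m; V_A = Σ kqᵢ/rᵢ = 4.75×10⁴ V.
At B: distances to the source charges are 0.130 m, 0.890 m; V_B = Σ kqᵢ/rᵢ = 5.81×10⁵ V.
ΔV = V_B − V_A = 5.34×10⁵ V.
W_ext = qΔV = (2.93×10⁻⁶ C)(5.34×10⁵ V) = 1.56 J.

1.56 J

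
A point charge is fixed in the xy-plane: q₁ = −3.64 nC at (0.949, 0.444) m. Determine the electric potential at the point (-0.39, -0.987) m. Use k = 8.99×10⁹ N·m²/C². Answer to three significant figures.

The total potential is the scalar sum of each charge's contribution, V = Σ kqᵢ/rᵢ.
Distances from the field point to each charge: r₁ = 1.96 m.
V = k[(-3.64×10⁻⁹)/(1.96)] = -16.7 V.

-16.7 V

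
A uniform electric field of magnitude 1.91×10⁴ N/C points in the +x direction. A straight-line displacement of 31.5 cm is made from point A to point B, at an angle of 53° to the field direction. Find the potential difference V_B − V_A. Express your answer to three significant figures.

-3620 V

Only the component of displacement along E changes the potential: ΔV = −E·d·cosθ.
ΔV = −(1.91×10⁴ V/m)(0.315 m)cos53° = -3620 V.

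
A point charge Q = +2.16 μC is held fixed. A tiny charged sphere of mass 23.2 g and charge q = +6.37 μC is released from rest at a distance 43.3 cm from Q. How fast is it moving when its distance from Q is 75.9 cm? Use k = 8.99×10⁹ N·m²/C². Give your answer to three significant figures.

Only the electrostatic force acts, so mechanical energy is conserved: ½mv² = U₁ − U₂ = kQq(1/r₁ − 1/r₂).
U₁ − U₂ = (8.99×10⁹ N·m²/C²)(2.16×10⁻⁶ C)(6.37×10⁻⁶ C)(1/0.433 − 1/0.759) = 0.123 J.
v = √(2·0.123/0.0232) = 3.25 m/s.

3.25 m/s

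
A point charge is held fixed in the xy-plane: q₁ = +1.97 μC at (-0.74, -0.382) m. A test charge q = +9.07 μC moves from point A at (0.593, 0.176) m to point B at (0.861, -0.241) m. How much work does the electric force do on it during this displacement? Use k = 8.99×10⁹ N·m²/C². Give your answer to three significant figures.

The work done by the electric force is W_field = −ΔU = −q(V_B − V_A) = q(V_A − V_B).
At A: distance to the source charge is 1.45 m; V_A = kq₁/r = 1.23×10⁴ V.
At B: distance to the source charge is 1.61 m; V_B = kq₁/r = 1.10×10⁴ V.
ΔV = V_B − V_A = -1240 V.
W_field = −qΔV = −(9.07×10⁻⁶ C)(-1240 V) = 0.0112 J.

0.0112 J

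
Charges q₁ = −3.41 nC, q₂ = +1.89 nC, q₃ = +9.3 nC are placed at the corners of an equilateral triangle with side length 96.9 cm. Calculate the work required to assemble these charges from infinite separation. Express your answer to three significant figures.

The assembly work is the sum of pairwise potential energies, U = Σ_{i<j} kqᵢqⱼ/rᵢⱼ.
All three pair separations equal the side length, 0.969 m.
U = (-5.98×10⁻⁸) + (-2.94×10⁻⁷) + (1.63×10⁻⁷) = -1.91×10⁻⁷ J.

-1.91×10⁻⁷ J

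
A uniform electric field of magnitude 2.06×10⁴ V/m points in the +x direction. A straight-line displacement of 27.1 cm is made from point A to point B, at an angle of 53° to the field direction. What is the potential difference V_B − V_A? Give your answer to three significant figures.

-3360 V

Only the component of displacement along E changes the potential: ΔV = −E·d·cosθ.
ΔV = −(2.06×10⁴ V/m)(0.271 m)cos53° = -3360 V.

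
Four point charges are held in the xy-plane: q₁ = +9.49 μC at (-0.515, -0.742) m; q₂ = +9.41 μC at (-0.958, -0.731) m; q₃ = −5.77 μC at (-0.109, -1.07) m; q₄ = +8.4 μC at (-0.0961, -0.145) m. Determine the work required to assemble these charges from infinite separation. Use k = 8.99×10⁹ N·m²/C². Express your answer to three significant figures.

1.53 J

The assembly work is the sum of pairwise potential energies, U = Σ_{i<j} kqᵢqⱼ/rᵢⱼ.
Pair separations: r₁₂ = 0.443 m, r₁₃ = 0.522 m, r₁₄ = 0.729 m, r₂₃ = 0.914 m, r₂₄ = 1.04 m, r₃₄ = 0.925 m.
Summing all 6 pair terms gives U = 1.53 J.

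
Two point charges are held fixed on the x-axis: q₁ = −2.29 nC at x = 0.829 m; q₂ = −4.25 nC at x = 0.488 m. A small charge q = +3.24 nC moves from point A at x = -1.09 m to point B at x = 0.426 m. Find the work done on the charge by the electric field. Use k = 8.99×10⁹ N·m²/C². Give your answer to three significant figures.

2.05×10⁻⁶ J

The work done by the electric force is W_field = −ΔU = −q(V_B − V_A) = q(V_A − V_B).
At A: distances to the source charges are 1.92 m, 1.58 m; V_A = Σ kqᵢ/rᵢ = -34.9 V.
At B: distances to the source charges are 0.403 m, 0.0620 m; V_B = Σ kqᵢ/rᵢ = -667 V.
ΔV = V_B − V_A = -632 V.
W_field = −qΔV = −(3.24×10⁻⁹ C)(-632 V) = 2.05×10⁻⁶ J.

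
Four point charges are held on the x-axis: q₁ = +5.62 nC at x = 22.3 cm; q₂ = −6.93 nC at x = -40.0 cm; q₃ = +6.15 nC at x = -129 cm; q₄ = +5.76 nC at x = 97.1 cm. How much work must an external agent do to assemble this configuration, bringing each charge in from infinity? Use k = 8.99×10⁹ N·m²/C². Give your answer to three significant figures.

The work to assemble the configuration equals its total potential energy, U = Σ kqᵢqⱼ/rᵢⱼ over all pairs.
Pair separations: r₁₂ = 0.623 m, r₁₃ = 1.51 m, r₁₄ = 0.748 m, r₂₃ = 0.890 m, r₂₄ = 1.37 m, r₃₄ = 2.26 m.
Summing all 6 pair terms gives U = -5.19×10⁻⁷ J.

-5.19×10⁻⁷ J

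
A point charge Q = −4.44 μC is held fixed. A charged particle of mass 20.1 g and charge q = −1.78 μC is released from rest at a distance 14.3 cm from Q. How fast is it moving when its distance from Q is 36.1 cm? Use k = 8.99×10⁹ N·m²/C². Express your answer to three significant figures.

Only the electrostatic force acts, so mechanical energy is conserved: ½mv² = U₁ − U₂ = kQq(1/r₁ − 1/r₂).
U₁ − U₂ = (8.99×10⁹ N·m²/C²)(-4.44×10⁻⁶ C)(-1.78×10⁻⁶ C)(1/0.143 − 1/0.361) = 0.300 J.
v = √(2·0.300/0.0201) = 5.46 m/s.

5.46 m/s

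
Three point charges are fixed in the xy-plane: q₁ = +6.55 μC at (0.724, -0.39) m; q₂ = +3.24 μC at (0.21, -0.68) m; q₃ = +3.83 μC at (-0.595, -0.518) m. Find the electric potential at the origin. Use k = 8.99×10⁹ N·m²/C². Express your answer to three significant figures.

The total potential is the scalar sum of each charge's contribution, V = Σ kqᵢ/rᵢ.
Distances from the field point to each charge: r₁ = 0.822 m, r₂ = 0.712 m, r₃ = 0.789 m.
V = k[(6.55×10⁻⁶)/(0.822) + (3.24×10⁻⁶)/(0.712) + (3.83×10⁻⁶)/(0.789)] = 1.56×10⁵ V.

1.56×10⁵ V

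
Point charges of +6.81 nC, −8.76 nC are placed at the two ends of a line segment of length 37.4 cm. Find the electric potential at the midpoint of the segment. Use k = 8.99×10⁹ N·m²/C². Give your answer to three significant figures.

The total potential is the scalar sum of each charge's contribution, V = Σ kqᵢ/rᵢ.
Each charge is 0.187 m from the midpoint.
V = k[(6.81×10⁻⁹)/(0.187) + (-8.76×10⁻⁹)/(0.187)] = -93.7 V.

-93.7 V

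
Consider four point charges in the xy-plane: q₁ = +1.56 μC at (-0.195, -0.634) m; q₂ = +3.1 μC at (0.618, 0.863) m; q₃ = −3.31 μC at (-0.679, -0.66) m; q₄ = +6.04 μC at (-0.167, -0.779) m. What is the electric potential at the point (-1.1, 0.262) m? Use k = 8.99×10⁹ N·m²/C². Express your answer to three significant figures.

3.58×10⁴ V

The total potential is the scalar sum of each charge's contribution, V = Σ kqᵢ/rᵢ.
Distances from the field point to each charge: r₁ = 1.27 m, r₂ = 1.82 m, r₃ = 1.01 m, r₄ = 1.40 m.
V = k[(1.56×10⁻⁶)/(1.27) + (3.10×10⁻⁶)/(1.82) + (-3.31×10⁻⁶)/(1.01) + (6.04×10⁻⁶)/(1.40)] = 3.58×10⁴ V.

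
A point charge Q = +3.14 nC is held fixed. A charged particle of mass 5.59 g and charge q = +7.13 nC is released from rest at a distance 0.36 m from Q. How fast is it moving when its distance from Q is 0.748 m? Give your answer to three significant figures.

0.0102 m/s

Only the electrostatic force acts, so mechanical energy is conserved: ½mv² = U₁ − U₂ = kQq(1/r₁ − 1/r₂).
U₁ − U₂ = (8.99×10⁹ N·m²/C²)(3.14×10⁻⁹ C)(7.13×10⁻⁹ C)(1/0.360 − 1/0.748) = 2.90×10⁻⁷ J.
v = √(2·2.90×10⁻⁷/5.59×10⁻³) = 0.0102 m/s.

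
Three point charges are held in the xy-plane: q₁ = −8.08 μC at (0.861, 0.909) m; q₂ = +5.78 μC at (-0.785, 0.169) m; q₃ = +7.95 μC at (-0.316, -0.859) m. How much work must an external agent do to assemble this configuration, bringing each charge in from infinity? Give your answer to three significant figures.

-0.139 J

The assembly work is the sum of pairwise potential energies, U = Σ_{i<j} kqᵢqⱼ/rᵢⱼ.
Pair separations: r₁₂ = 1.80 m, r₁₃ = 2.12 m, r₂₃ = 1.13 m.
U = (-0.233) + (-0.272) + (0.366) = -0.139 J.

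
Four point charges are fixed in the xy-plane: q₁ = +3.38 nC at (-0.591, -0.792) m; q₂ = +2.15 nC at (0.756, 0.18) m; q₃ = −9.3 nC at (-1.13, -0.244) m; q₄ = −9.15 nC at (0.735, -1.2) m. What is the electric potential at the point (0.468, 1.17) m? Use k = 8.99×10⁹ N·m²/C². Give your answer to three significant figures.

Electric potential is a scalar, so the contributions from each charge add algebraically: V = Σ kqᵢ/rᵢ.
Distances from the field point to each charge: r₁ = 2.23 m, r₂ = 1.03 m, r₃ = 2.13 m, r₄ = 2.38 m.
V = k[(3.38×10⁻⁹)/(2.23) + (2.15×10⁻⁹)/(1.03) + (-9.30×10⁻⁹)/(2.13) + (-9.15×10⁻⁹)/(2.38)] = -41.3 V.

-41.3 V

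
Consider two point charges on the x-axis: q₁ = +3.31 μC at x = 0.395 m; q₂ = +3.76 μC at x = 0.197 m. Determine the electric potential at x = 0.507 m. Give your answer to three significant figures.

3.75×10⁵ V

Electric potential is a scalar, so the contributions from each charge add algebraically: V = Σ kqᵢ/rᵢ.
Distances from the field point to each charge: r₁ = 0.112 m, r₂ = 0.310 m.
V = k[(3.31×10⁻⁶)/(0.112) + (3.76×10⁻⁶)/(0.310)] = 3.75×10⁵ V.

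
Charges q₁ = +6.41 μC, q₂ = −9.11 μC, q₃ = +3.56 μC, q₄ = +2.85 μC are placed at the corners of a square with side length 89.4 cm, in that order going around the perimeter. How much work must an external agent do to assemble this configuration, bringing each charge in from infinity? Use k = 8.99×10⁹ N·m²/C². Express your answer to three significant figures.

The work to assemble the configuration equals its total potential energy, U = Σ kqᵢqⱼ/rᵢⱼ over all pairs.
The four side pairs have separation 0.894 m and the two diagonal pairs 1.26 m.
Summing all 6 pair terms gives U = -0.650 J.

-0.650 J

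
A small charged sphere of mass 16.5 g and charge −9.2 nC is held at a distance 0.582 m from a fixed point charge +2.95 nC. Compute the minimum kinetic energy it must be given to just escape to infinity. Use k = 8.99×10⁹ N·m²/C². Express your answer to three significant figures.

To just escape, total mechanical energy must reach zero at infinity: ½mv²_min + U = 0, so ½mv²_min = −U = |kQq|/r.
|U| = |kQq|/r = (8.99×10⁹ N·m²/C²)(2.95×10⁻⁹)(9.20×10⁻⁹)/(0.582) = 4.19×10⁻⁷ J.

4.19×10⁻⁷ J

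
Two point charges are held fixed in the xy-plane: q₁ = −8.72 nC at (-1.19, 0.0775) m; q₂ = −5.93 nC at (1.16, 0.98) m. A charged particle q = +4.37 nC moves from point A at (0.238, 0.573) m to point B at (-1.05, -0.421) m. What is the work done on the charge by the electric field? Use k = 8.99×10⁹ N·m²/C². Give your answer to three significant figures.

2.93×10⁻⁷ J

The work done by the electric force is W_field = −ΔU = −q(V_B − V_A) = q(V_A − V_B).
At A: distances to the source charges are 1.51 m, 1.01 m; V_A = Σ kqᵢ/rᵢ = -105 V.
At B: distances to the source charges are 0.518 m, 2.62 m; V_B = Σ kqᵢ/rᵢ = -172 V.
ΔV = V_B − V_A = -67.0 V.
W_field = −qΔV = −(4.37×10⁻⁹ C)(-67.0 V) = 2.93×10⁻⁷ J.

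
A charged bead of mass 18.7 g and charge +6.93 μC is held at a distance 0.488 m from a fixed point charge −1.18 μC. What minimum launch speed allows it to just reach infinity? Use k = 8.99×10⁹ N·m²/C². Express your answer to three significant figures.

4.01 m/s

To just escape, total mechanical energy must reach zero at infinity: ½mv²_min + U = 0, so ½mv²_min = −U = |kQq|/r.
|U| = |kQq|/r = (8.99×10⁹ N·m²/C²)(1.18×10⁻⁶)(6.93×10⁻⁶)/(0.488) = 0.151 J.
v_min = √(2|U|/m) = √(2·0.151/0.0187) = 4.01 m/s.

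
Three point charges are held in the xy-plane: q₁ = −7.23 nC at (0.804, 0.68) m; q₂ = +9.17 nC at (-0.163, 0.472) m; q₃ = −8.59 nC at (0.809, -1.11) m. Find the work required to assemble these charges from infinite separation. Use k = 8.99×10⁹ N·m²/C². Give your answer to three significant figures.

The work to assemble the configuration equals its total potential energy, U = Σ kqᵢqⱼ/rᵢⱼ over all pairs.
Pair separations: r₁₂ = 0.989 m, r₁₃ = 1.79 m, r₂₃ = 1.86 m.
U = (-6.03×10⁻⁷) + (3.12×10⁻⁷) + (-3.81×10⁻⁷) = -6.72×10⁻⁷ J.

-6.72×10⁻⁷ J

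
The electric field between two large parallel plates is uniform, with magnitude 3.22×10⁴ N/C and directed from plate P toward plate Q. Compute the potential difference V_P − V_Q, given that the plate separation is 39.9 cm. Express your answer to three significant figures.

In a uniform field, potential decreases in the direction of E: ΔV = −E·d for a displacement d parallel to E.
Going from Q to P is a displacement of 39.9 cm opposite to the field, so V_P − V_Q = +Ed = 1.28×10⁴ V.

1.28×10⁴ V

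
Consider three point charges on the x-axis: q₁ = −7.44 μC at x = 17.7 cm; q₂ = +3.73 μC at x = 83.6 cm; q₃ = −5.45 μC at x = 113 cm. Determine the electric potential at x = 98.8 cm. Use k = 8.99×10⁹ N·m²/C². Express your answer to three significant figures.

The total potential is the scalar sum of each charge's contribution, V = Σ kqᵢ/rᵢ.
Distances from the field point to each charge: r₁ = 0.811 m, r₂ = 0.152 m, r₃ = 0.142 m.
V = k[(-7.44×10⁻⁶)/(0.811) + (3.73×10⁻⁶)/(0.152) + (-5.45×10⁻⁶)/(0.142)] = -2.07×10⁵ V.

-2.07×10⁵ V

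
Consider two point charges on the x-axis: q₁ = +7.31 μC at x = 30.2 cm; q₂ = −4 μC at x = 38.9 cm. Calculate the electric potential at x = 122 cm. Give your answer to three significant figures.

2.83×10⁴ V

Electric potential is a scalar, so the contributions from each charge add algebraically: V = Σ kqᵢ/rᵢ.
Distances from the field point to each charge: r₁ = 0.918 m, r₂ = 0.831 m.
V = k[(7.31×10⁻⁶)/(0.918) + (-4.00×10⁻⁶)/(0.831)] = 2.83×10⁴ V.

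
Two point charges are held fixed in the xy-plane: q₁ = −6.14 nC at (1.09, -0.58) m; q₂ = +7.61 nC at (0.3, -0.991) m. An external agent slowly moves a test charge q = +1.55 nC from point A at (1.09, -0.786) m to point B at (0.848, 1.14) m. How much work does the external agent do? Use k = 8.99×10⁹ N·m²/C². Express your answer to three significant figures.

For quasistatic motion the external work equals the change in potential energy: W_ext = qΔV = q(V_B − V_A).
At A: distances to the source charges are 0.206 m, 0.816 m; V_A = Σ kqᵢ/rᵢ = -184 V.
At B: distances to the source charges are 1.74 m, 2.20 m; V_B = Σ kqᵢ/rᵢ = -0.687 V.
ΔV = V_B − V_A = 183 V.
W_ext = qΔV = (1.55×10⁻⁹ C)(183 V) = 2.84×10⁻⁷ J.

2.84×10⁻⁷ J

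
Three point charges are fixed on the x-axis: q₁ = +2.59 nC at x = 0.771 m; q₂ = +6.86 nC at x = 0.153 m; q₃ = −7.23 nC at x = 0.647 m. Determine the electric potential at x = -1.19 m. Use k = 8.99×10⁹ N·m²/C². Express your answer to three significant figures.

The total potential is the scalar sum of each charge's contribution, V = Σ kqᵢ/rᵢ.
Distances from the field point to each charge: r₁ = 1.96 m, r₂ = 1.34 m, r₃ = 1.84 m.
V = k[(2.59×10⁻⁹)/(1.96) + (6.86×10⁻⁹)/(1.34) + (-7.23×10⁻⁹)/(1.84)] = 22.4 V.

22.4 V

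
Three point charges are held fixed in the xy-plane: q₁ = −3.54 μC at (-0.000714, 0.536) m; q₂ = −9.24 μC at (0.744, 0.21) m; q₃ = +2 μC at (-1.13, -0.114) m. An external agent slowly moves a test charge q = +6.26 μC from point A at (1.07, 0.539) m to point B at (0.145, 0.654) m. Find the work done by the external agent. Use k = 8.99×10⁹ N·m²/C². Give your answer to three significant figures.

For quasistatic motion the external work equals the change in potential energy: W_ext = qΔV = q(V_B − V_A).
At A: distances to the source charges are 1.07 m, 0.463 m, 2.29 m; V_A = Σ kqᵢ/rᵢ = -2.01×10⁵ V.
At B: distances to the source charges are 0.188 m, 0.746 m, 1.49 m; V_B = Σ kqᵢ/rᵢ = -2.69×10⁵ V.
ΔV = V_B − V_A = -6.78×10⁴ V.
W_ext = qΔV = (6.26×10⁻⁶ C)(-6.78×10⁴ V) = -0.425 J.

-0.425 J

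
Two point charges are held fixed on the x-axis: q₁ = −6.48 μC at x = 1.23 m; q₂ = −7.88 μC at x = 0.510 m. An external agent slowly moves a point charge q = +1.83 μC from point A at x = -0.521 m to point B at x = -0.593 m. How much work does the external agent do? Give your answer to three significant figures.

0.0106 J

For quasistatic motion the external work equals the change in potential energy: W_ext = qΔV = q(V_B − V_A).
At A: distances to the source charges are 1.75 m, 1.03 m; V_A = Σ kqᵢ/rᵢ = -1.02×10⁵ V.
At B: distances to the source charges are 1.82 m, 1.10 m; V_B = Σ kqᵢ/rᵢ = -9.62×10⁴ V.
ΔV = V_B − V_A = 5800 V.
W_ext = qΔV = (1.83×10⁻⁶ C)(5800 V) = 0.0106 J.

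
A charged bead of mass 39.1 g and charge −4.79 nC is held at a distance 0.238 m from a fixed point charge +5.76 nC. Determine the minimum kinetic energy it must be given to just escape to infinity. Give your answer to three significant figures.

To just escape, total mechanical energy must reach zero at infinity: ½mv²_min + U = 0, so ½mv²_min = −U = |kQq|/r.
|U| = |kQq|/r = (8.99×10⁹ N·m²/C²)(5.76×10⁻⁹)(4.79×10⁻⁹)/(0.238) = 1.04×10⁻⁶ J.

1.04×10⁻⁶ J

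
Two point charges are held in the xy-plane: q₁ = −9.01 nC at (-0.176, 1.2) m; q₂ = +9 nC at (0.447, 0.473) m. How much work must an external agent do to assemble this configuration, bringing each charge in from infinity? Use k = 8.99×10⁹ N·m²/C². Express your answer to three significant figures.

-7.61×10⁻⁷ J

The assembly work is the sum of pairwise potential energies, U = Σ_{i<j} kqᵢqⱼ/rᵢⱼ.
Pair separations: r₁₂ = 0.957 m.
U = (-7.61×10⁻⁷) = -7.61×10⁻⁷ J.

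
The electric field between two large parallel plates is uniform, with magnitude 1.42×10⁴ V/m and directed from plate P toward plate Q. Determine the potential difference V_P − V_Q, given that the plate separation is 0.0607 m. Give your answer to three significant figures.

862 V

In a uniform field, potential decreases in the direction of E: ΔV = −E·d for a displacement d parallel to E.
Going from Q to P is a displacement of 0.0607 m opposite to the field, so V_P − V_Q = +Ed = 862 V.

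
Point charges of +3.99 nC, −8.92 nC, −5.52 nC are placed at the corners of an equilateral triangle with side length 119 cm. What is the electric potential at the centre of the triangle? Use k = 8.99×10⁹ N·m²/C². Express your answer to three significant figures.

The total potential is the scalar sum of each charge's contribution, V = Σ kqᵢ/rᵢ.
The distance from each vertex to the centroid is a/√3 = 0.687 m.
V = k[(3.99×10⁻⁹)/(0.687) + (-8.92×10⁻⁹)/(0.687) + (-5.52×10⁻⁹)/(0.687)] = -137 V.

-137 V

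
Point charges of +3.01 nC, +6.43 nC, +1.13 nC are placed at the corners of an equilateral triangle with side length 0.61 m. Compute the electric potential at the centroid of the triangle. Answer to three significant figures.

Electric potential is a scalar, so the contributions from each charge add algebraically: V = Σ kqᵢ/rᵢ.
The distance from each vertex to the centroid is a/√3 = 0.352 m.
V = k[(3.01×10⁻⁹)/(0.352) + (6.43×10⁻⁹)/(0.352) + (1.13×10⁻⁹)/(0.352)] = 270 V.

270 V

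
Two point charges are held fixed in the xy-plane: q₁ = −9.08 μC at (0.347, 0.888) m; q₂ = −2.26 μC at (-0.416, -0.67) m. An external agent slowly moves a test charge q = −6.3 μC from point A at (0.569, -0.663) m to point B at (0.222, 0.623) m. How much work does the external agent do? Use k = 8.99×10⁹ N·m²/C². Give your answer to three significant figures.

1.39 J

For quasistatic motion the external work equals the change in potential energy: W_ext = qΔV = q(V_B − V_A).
At A: distances to the source charges are 1.57 m, 0.985 m; V_A = Σ kqᵢ/rᵢ = -7.27×10⁴ V.
At B: distances to the source charges are 0.293 m, 1.44 m; V_B = Σ kqᵢ/rᵢ = -2.93×10⁵ V.
ΔV = V_B − V_A = -2.20×10⁵ V.
W_ext = qΔV = (-6.30×10⁻⁶ C)(-2.20×10⁵ V) = 1.39 J.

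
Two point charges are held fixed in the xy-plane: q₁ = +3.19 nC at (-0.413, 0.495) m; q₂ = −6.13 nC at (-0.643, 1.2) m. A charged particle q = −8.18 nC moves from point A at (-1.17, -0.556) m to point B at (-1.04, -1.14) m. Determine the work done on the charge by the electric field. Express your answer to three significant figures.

The work done by the electric force is W_field = −ΔU = −q(V_B − V_A) = q(V_A − V_B).
At A: distances to the source charges are 1.30 m, 1.83 m; V_A = Σ kqᵢ/rᵢ = -7.92 V.
At B: distances to the source charges are 1.75 m, 2.37 m; V_B = Σ kqᵢ/rᵢ = -6.84 V.
ΔV = V_B − V_A = 1.08 V.
W_field = −qΔV = −(-8.18×10⁻⁹ C)(1.08 V) = 8.80×10⁻⁹ J.

8.80×10⁻⁹ J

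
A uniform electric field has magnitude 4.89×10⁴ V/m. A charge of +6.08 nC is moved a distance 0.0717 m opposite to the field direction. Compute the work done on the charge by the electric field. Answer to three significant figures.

-2.13×10⁻⁵ J

The potential change for a displacement 0.0717 m opposite to the field direction is ΔV = +Ed = 3510 V.
W_field = −qΔV = -2.13×10⁻⁵ J.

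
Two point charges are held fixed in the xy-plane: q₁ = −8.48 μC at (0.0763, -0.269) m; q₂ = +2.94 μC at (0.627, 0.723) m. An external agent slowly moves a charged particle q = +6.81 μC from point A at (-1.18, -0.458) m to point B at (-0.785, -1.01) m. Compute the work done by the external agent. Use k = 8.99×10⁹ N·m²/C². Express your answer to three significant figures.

-0.0511 J

For quasistatic motion the external work equals the change in potential energy: W_ext = qΔV = q(V_B − V_A).
At A: distances to the source charges are 1.27 m, 2.16 m; V_A = Σ kqᵢ/rᵢ = -4.78×10⁴ V.
At B: distances to the source charges are 1.14 m, 2.24 m; V_B = Σ kqᵢ/rᵢ = -5.53×10⁴ V.
ΔV = V_B − V_A = -7510 V.
W_ext = qΔV = (6.81×10⁻⁶ C)(-7510 V) = -0.0511 J.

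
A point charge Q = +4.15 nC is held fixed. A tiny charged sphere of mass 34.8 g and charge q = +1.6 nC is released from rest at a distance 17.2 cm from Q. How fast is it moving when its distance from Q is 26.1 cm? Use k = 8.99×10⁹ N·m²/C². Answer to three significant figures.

2.61×10⁻³ m/s

Only the electrostatic force acts, so mechanical energy is conserved: ½mv² = U₁ − U₂ = kQq(1/r₁ − 1/r₂).
U₁ − U₂ = (8.99×10⁹ N·m²/C²)(4.15×10⁻⁹ C)(1.60×10⁻⁹ C)(1/0.172 − 1/0.261) = 1.18×10⁻⁷ J.
v = √(2·1.18×10⁻⁷/0.0348) = 2.61×10⁻³ m/s.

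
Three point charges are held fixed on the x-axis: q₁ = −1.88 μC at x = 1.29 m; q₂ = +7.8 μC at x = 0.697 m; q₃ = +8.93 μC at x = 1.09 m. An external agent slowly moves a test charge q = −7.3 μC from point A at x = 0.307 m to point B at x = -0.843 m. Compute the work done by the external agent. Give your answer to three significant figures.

1.36 J

For quasistatic motion the external work equals the change in potential energy: W_ext = qΔV = q(V_B − V_A).
At A: distances to the source charges are 0.983 m, 0.390 m, 0.783 m; V_A = Σ kqᵢ/rᵢ = 2.65×10⁵ V.
At B: distances to the source charges are 2.13 m, 1.54 m, 1.93 m; V_B = Σ kqᵢ/rᵢ = 7.91×10⁴ V.
ΔV = V_B − V_A = -1.86×10⁵ V.
W_ext = qΔV = (-7.30×10⁻⁶ C)(-1.86×10⁵ V) = 1.36 J.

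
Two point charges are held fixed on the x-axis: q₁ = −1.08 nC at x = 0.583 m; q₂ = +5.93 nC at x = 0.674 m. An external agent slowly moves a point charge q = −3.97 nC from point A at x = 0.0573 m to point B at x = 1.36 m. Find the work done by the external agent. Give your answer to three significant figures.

For quasistatic motion the external work equals the change in potential energy: W_ext = qΔV = q(V_B − V_A).
At A: distances to the source charges are 0.526 m, 0.617 m; V_A = Σ kqᵢ/rᵢ = 68.0 V.
At B: distances to the source charges are 0.777 m, 0.686 m; V_B = Σ kqᵢ/rᵢ = 65.2 V.
ΔV = V_B − V_A = -2.76 V.
W_ext = qΔV = (-3.97×10⁻⁹ C)(-2.76 V) = 1.10×10⁻⁸ J.

1.10×10⁻⁸ J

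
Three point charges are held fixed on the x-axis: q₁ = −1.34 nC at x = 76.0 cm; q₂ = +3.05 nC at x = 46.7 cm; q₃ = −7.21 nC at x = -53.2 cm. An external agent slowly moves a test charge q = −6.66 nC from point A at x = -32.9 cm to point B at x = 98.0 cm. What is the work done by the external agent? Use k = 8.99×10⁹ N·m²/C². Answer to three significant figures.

-1.68×10⁻⁶ J

For quasistatic motion the external work equals the change in potential energy: W_ext = qΔV = q(V_B − V_A).
At A: distances to the source charges are 1.09 m, 0.796 m, 0.203 m; V_A = Σ kqᵢ/rᵢ = -296 V.
At B: distances to the source charges are 0.220 m, 0.513 m, 1.51 m; V_B = Σ kqᵢ/rᵢ = -44.2 V.
ΔV = V_B − V_A = 252 V.
W_ext = qΔV = (-6.66×10⁻⁹ C)(252 V) = -1.68×10⁻⁶ J.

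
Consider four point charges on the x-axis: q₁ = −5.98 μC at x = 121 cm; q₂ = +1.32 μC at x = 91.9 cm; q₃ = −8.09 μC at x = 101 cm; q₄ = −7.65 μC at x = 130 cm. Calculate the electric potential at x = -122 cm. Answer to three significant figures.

-7.65×10⁴ V

The total potential is the scalar sum of each charge's contribution, V = Σ kqᵢ/rᵢ.
Distances from the field point to each charge: r₁ = 2.43 m, r₂ = 2.14 m, r₃ = 2.23 m, r₄ = 2.52 m.
V = k[(-5.98×10⁻⁶)/(2.43) + (1.32×10⁻⁶)/(2.14) + (-8.09×10⁻⁶)/(2.23) + (-7.65×10⁻⁶)/(2.52)] = -7.65×10⁴ V.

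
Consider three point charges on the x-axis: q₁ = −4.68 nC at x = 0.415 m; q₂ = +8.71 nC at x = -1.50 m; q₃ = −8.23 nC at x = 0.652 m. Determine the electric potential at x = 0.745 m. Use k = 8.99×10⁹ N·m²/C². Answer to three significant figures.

Electric potential is a scalar, so the contributions from each charge add algebraically: V = Σ kqᵢ/rᵢ.
Distances from the field point to each charge: r₁ = 0.330 m, r₂ = 2.25 m, r₃ = 0.0930 m.
V = k[(-4.68×10⁻⁹)/(0.330) + (8.71×10⁻⁹)/(2.25) + (-8.23×10⁻⁹)/(0.0930)] = -888 V.

-888 V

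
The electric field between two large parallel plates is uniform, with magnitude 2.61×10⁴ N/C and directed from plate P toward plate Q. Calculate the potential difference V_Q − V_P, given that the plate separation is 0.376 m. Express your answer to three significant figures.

-9810 V

In a uniform field, potential decreases in the direction of E: ΔV = −E·d for a displacement d parallel to E.
Going from P to Q is a displacement of 0.376 m along the field, so V_Q − V_P = −Ed = -9810 V.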